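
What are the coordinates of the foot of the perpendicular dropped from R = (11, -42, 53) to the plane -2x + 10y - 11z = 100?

The perpendicular from R has direction n = (-2, 10, -11): r = (11, -42, 53) + t(-2, 10, -11).
Substitute into the plane: n·(R + tn) = 100 gives -1025 + 225t = 100, so t = 5.
Foot = (11, -42, 53) + 5·(-2, 10, -11) = (1, 8, -2).

(1, 8, -2)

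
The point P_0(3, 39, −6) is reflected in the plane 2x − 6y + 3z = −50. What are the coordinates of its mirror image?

(19, -9, 18)

n = (2, −6, 3), |n|² = 49, n·P_0 − (-50) = -196, so t = -196/49 = -4.
Foot F = P_0 − (-4)·n = (11, 15, 6); the reflection is 2F − P_0 = (19, −9, 18).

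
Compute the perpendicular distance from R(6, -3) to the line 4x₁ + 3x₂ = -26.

The normal to the line is n = (4, 3) with |n| = 5.
|n·R − (-26)| = |15 − (-26)| = 41, so the distance is 41/5.

41/5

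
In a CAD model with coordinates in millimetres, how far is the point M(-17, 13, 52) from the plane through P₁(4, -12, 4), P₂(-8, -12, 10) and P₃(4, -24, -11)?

P₁P₂ = (-12, 0, 6) and P₁P₃ = (0, -12, -15), so a normal is n = P₁P₂ × P₁P₃ = (72, -180, 144).
Then n·(-17, 13, 52) - 3024 = 900.
|n| = √(5184 + 32400 + 20736) = 108√5, so the distance is |900|/(108√5) = 5√5/3.

5√5/3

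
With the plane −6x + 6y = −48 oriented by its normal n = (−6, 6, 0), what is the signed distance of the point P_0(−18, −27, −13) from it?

-√2/2

n·P_0 − (-48) = -6.
|n| = 6√2, so the signed distance is -√2/2.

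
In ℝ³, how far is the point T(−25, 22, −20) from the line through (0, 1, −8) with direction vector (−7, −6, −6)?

Direction vector d = (−7, −6, −6).
AP = (−25, 21, −12), and AP × d = (−198, −66, 297).
|AP × d|² = 131769 and |d|² = 121, so the distance is √(131769/121) = √1089 = 33.

33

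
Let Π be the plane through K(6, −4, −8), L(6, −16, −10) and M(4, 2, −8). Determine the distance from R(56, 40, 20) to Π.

KL = (0, −12, −2) and KM = (−2, 6, 0), so a normal is n = KL × KM = (12, 4, −24).
Then n·(56, 40, 20) − 248 = 104.
|n| = √(144 + 16 + 576) = 4√46, so the distance is |104|/(4√46) = 13√46/23.

26/√46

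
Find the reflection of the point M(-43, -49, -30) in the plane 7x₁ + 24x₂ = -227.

n = (7, 24, 0), |n|² = 625, n·M − (-227) = -1250, so t = -1250/625 = -2.
Foot F = M − (-2)·n = (-29, -1, -30); the reflection is 2F − M = (-15, 47, -30).

(-15, 47, -30)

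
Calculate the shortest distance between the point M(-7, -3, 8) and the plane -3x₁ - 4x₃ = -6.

1

Normal vector n = (-3, 0, -4), and n·(-7, -3, 8) - (-6) = -5.
|n| = √(9 + 0 + 16) = 5, so the distance is |-5|/5 = 1.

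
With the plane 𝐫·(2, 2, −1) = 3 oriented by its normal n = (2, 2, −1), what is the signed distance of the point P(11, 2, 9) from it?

14/3

n·P − 3 = 14.
|n| = 3, so the signed distance is 14/3.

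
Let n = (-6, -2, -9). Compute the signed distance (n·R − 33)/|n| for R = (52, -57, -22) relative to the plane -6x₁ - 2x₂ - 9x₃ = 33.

-3

n·R − 33 = -33.
|n| = 11, so the signed distance is -33/11 = -3.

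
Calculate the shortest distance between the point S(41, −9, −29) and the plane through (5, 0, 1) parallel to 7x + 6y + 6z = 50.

Parallel planes share the normal n = (7, 6, 6); since (5, 0, 1) lies on the plane, its equation is 7x + 6y + 6z = 41.
d = |7·41 + 6·(-9) + 6·(-29) − 41| / √(49 + 36 + 36) = |18| / 11 = 18/11.

18/11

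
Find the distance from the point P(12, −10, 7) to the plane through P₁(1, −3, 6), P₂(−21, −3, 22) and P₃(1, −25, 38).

P₁P₂ = (−22, 0, 16) and P₁P₃ = (0, −22, 32), so a normal is n = P₁P₂ × P₁P₃ = (352, 704, 484).
d = |352·12 + 704·(-10) + 484·7 − 1144| / √(123904 + 495616 + 234256) = |-572| / 924 = 13/21.

13/21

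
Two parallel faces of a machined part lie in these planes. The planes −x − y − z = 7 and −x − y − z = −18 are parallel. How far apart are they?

With common normal n = (−1, −1, −1) (|n| = √3), the distance is |7 − (-18)|/|n| = 25/√3 = 25√3/3.

25/√3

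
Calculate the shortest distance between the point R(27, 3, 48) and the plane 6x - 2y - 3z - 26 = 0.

2

n = (6, -2, -3); n·P − 26 = -14; |n| = 7; distance = 14/7 = 2.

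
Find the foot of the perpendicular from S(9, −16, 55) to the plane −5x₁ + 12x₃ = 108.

(24, -16, 19)

n = (−5, 0, 12), |n|² = 169, and n·S − 108 = 507.
t = 507/169 = 3, so the foot is S − t·n = (9, −16, 55) − 3·(−5, 0, 12) = (24, −16, 19).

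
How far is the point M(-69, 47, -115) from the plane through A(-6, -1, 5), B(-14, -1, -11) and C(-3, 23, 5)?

8

AB = (-8, 0, -16) and AC = (3, 24, 0), so a normal is n = AB × AC = (384, -48, -192).
Then n·(-69, 47, -115) - (-3216) = -3456.
|n| = √(147456 + 2304 + 36864) = 432, so the distance is |-3456|/432 = 8.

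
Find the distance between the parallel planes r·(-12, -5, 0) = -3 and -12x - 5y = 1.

With common normal n = (-12, -5, 0) (|n| = 13), the distance is |(-3) − 1|/|n| = 4/13.

4/13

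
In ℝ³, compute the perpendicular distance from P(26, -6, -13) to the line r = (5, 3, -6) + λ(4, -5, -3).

Direction vector d = (4, -5, -3).
AP = (21, -9, -7); AP·d = 150, |AP|² = 571, |d|² = 50.
distance² = |AP|² − (AP·d)²/|d|² = 571 − 22500/50 = 121, so the distance is 11.

11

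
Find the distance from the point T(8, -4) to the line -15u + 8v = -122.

The normal to the line is n = (-15, 8) with |n| = 17.
|n·T − (-122)| = |-152 − (-122)| = 30, so the distance is 30/17.

30/17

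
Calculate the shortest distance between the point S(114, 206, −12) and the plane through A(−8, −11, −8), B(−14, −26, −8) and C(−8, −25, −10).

AB = (−6, −15, 0) and AC = (0, −14, −2), so a normal is n = AB × AC = (30, −12, 84).
d = |30·114 + (-12)·206 + 84·(-12) − (-780)| / √(900 + 144 + 7056) = |720| / 90 = 8.

8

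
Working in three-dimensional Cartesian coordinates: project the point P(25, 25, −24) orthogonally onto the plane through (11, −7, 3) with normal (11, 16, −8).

n = (11, 16, −8), |n|² = 441, and n·P − (-15) = 882.
t = 882/441 = 2, so the foot is P − t·n = (25, 25, −24) − 2·(11, 16, −8) = (3, −7, −8).

(3, -7, -8)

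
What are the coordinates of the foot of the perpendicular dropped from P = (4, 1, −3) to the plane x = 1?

(1, 1, -3)

The perpendicular from P has direction n = (1, 0, 0): r = (4, 1, −3) + t(1, 0, 0).
Substitute into the plane: n·(P + tn) = 1 gives 4 + 1t = 1, so t = -3.
Foot = (4, 1, −3) + (-3)·(1, 0, 0) = (1, 1, −3).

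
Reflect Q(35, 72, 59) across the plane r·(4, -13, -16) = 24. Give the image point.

With n = (4, -13, -16), the signed offset is (n·Q − 24)/|n|² = -1764/441 = -4.
Q' = Q − 2t·n = (35, 72, 59) − (-8)·(4, -13, -16) = (67, -32, -69).

(67, -32, -69)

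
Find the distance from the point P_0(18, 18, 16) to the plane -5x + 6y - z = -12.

7√62/31

Normal vector n = (-5, 6, -1), and n·(18, 18, 16) - (-12) = 14.
|n| = √(25 + 36 + 1) = √62, so the distance is |14|/√62 = 14/√62.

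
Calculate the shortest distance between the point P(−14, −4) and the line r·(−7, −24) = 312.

118/25

d = |(-7)·(-14) + (-24)·(-4) − 312| / √(49 + 576) = |-118|/25 = 118/25.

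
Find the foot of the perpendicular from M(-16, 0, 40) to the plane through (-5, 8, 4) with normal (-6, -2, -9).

(-28, -4, 22)

The perpendicular from M has direction n = (-6, -2, -9): r = (-16, 0, 40) + μ(-6, -2, -9).
Substitute into the plane: n·(M + μn) = -22 gives -264 + 121μ = -22, so μ = 2.
Foot = (-16, 0, 40) + 2·(-6, -2, -9) = (-28, -4, 22).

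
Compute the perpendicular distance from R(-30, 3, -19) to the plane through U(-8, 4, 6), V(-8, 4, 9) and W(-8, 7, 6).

22

UV = (0, 0, 3) and UW = (0, 3, 0), so a normal is n = UV × UW = (-9, 0, 0).
Then n·(-30, 3, -19) - 72 = 198.
|n| = √(81 + 0 + 0) = 9, so the distance is |198|/9 = 22.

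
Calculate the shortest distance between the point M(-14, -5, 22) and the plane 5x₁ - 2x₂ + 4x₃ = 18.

n = (5, -2, 4); n·P − 18 = 10; |n| = 3√5; distance = 10/(3√5) = 2√5/3.

2√5/3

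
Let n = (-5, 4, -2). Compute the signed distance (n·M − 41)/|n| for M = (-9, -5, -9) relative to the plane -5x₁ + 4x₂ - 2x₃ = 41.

n·M − 41 = 2.
|n| = 3√5, so the signed distance is 2√5/15.

2√5/15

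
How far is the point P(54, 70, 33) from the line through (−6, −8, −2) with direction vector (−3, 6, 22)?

3√977

Direction vector d = (−3, 6, 22).
AP = (60, 78, 35), and AP × d = (1506, −1425, 594).
|AP × d|² = 4651497 and |d|² = 529, so the distance is √(4651497/529) = √8793 = 3√977.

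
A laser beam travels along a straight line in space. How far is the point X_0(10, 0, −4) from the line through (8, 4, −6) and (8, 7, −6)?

A direction vector is d = (0, 3, 0).
AP = (2, −4, 2), and AP × d = (−6, 0, 6).
|AP × d|² = 72 and |d|² = 9, so the distance is √(72/9) = √8 = 2√2.

2√2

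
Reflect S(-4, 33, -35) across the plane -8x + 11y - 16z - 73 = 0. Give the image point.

(28, -11, 29)

n = (-8, 11, -16), |n|² = 441, n·S − 73 = 882, so t = 882/441 = 2.
Foot F = S − 2·n = (12, 11, -3); the reflection is 2F − S = (28, -11, 29).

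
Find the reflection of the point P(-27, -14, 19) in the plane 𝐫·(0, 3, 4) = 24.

With n = (0, 3, 4), the signed offset is (n·P − 24)/|n|² = 10/25 = 2/5.
P' = P − 2t·n = (-27, -14, 19) − (4/5)·(0, 3, 4) = (-27, -82/5, 79/5).

(-27, -82/5, 79/5)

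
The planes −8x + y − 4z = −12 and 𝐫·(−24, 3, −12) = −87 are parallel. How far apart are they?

Divide the second equation by 3 to match normals: −8x + y − 4z = -29.
With common normal n = (−8, 1, −4) (|n| = 9), the distance is |(-12) − (-29)|/|n| = 17/9.

17/9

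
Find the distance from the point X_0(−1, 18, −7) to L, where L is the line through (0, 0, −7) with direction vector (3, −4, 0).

10

Direction vector d = (3, −4, 0).
AP = (−1, 18, 0), and AP × d = (0, 0, −50).
|AP × d|² = 2500 and |d|² = 25, so the distance is √(2500/25) = √100 = 10.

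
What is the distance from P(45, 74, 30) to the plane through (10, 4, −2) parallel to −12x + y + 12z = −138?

Parallel planes share the normal n = (−12, 1, 12); since (10, 4, −2) lies on the plane, its equation is −12x + y + 12z = -140.
d = |(-12)·45 + 1·74 + 12·30 − (-140)| / √(144 + 1 + 144) = |34| / 17 = 2.

2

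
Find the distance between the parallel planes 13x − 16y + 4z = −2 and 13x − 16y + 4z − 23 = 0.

25/21

With common normal n = (13, −16, 4) (|n| = 21), the distance is |(-2) − 23|/|n| = 25/21.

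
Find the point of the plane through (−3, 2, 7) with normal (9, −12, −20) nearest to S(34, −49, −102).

The perpendicular from S has direction n = (9, −12, −20): r = (34, −49, −102) + t(9, −12, −20).
Substitute into the plane: n·(S + tn) = -191 gives 2934 + 625t = -191, so t = -5.
Foot = (34, −49, −102) + (-5)·(9, −12, −20) = (−11, 11, −2).

(-11, 11, -2)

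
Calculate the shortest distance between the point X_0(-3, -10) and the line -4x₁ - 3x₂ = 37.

The normal to the line is n = (-4, -3) with |n| = 5.
|n·X_0 − 37| = |42 − 37| = 5, so the distance is 5/5 = 1.

1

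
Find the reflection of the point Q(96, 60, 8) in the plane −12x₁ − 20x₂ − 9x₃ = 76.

n = (−12, −20, −9), |n|² = 625, n·Q − 76 = -2500, so t = -2500/625 = -4.
Foot F = Q − (-4)·n = (48, −20, −28); the reflection is 2F − Q = (0, −100, −64).

(0, -100, -64)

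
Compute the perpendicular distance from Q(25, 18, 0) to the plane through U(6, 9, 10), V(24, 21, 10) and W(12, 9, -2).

UV = (18, 12, 0) and UW = (6, 0, -12), so a normal is n = UV × UW = (-144, 216, -72).
Then n·(25, 18, 0) - 360 = -72.
|n| = √(20736 + 46656 + 5184) = 72√14, so the distance is |-72|/(72√14) = √14/14.

√14/14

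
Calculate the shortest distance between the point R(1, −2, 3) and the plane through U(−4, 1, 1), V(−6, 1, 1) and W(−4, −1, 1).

UV = (−2, 0, 0) and UW = (0, −2, 0), so a normal is n = UV × UW = (0, 0, 4).
Then n·(1, −2, 3) − 4 = 8.
|n| = √(0 + 0 + 16) = 4, so the distance is |8|/4 = 2.

2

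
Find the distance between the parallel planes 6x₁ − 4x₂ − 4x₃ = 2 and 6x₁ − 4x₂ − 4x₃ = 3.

With common normal n = (6, −4, −4) (|n| = 2√17), the distance is |2 − 3|/|n| = 1/(2√17) = √17/34.

1/(2√17)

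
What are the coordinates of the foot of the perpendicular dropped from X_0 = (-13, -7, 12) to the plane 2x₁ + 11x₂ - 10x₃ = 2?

n = (2, 11, -10), |n|² = 225, and n·X_0 − 2 = -225.
t = -225/225 = -1, so the foot is X_0 − t·n = (-13, -7, 12) − (-1)·(2, 11, -10) = (-11, 4, 2).

(-11, 4, 2)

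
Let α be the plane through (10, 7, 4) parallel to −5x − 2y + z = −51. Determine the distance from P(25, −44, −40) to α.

Parallel planes share the normal n = (−5, −2, 1); since (10, 7, 4) lies on the plane, its equation is −5x − 2y + z = -60.
Then n·(25, −44, −40) − (−60) = −17.
|n| = √(25 + 4 + 1) = √30, so the distance is |-17|/√30 = 17√30/30.

17√30/30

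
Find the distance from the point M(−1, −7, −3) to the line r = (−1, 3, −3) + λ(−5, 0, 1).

10

Direction vector d = (−5, 0, 1).
AP = (0, −10, 0); AP·d = 0, |AP|² = 100, |d|² = 26.
distance² = |AP|² − (AP·d)²/|d|² = 100 − 0/26 = 100, so the distance is 10.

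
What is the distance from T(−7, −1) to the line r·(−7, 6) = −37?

The normal to the line is n = (−7, 6) with |n| = √85.
|n·T − (-37)| = |43 − (-37)| = 80, so the distance is 80/√85.

16√85/17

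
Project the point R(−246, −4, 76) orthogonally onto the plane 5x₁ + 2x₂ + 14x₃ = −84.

n = (5, 2, 14), |n|² = 225, and n·R − (-84) = -90.
t = -90/225 = -2/5, so the foot is R − t·n = (−246, −4, 76) − (-2/5)·(5, 2, 14) = (−244, −16/5, 408/5).

(-244, -16/5, 408/5)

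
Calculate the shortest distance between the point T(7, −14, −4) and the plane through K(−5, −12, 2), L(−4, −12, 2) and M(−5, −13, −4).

KL = (1, 0, 0) and KM = (0, −1, −6), so a normal is n = KL × KM = (0, 6, −1).
Then n·(7, −14, −4) − (−74) = −6.
|n| = √(0 + 36 + 1) = √37, so the distance is |-6|/√37 = 6/√37.

6/√37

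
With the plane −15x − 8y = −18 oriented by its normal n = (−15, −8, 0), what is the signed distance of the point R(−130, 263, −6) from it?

n·R − (-18) = -136.
|n| = 17, so the signed distance is -136/17 = -8.

-8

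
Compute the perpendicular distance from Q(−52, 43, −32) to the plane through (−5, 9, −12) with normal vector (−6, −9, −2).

16/11

The plane has equation n·(r − (−5, 9, −12)) = 0, i.e. n·r = -27.
Then n·(−52, 43, −32) − (−27) = 16.
|n| = √(36 + 81 + 4) = 11, so the distance is |16|/11 = 16/11.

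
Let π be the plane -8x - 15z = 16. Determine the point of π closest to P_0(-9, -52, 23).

The perpendicular from P_0 has direction n = (-8, 0, -15): r = (-9, -52, 23) + μ(-8, 0, -15).
Substitute into the plane: n·(P_0 + μn) = 16 gives -273 + 289μ = 16, so μ = 1.
Foot = (-9, -52, 23) + 1·(-8, 0, -15) = (-17, -52, 8).

(-17, -52, 8)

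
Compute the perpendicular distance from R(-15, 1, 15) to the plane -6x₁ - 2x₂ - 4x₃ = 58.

15/√14

Normal vector n = (-6, -2, -4), and n·(-15, 1, 15) - 58 = -30.
|n| = √(36 + 4 + 16) = 2√14, so the distance is |-30|/(2√14) = 15/√14.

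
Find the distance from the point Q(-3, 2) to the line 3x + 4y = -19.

d = |3·(-3) + 4·2 − (-19)| / √(9 + 16) = |18|/5 = 18/5.

18/5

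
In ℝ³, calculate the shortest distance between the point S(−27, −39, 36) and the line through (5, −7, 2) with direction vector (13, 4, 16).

Direction vector d = (13, 4, 16).
AP = (−32, −32, 34); AP·d = 0, |AP|² = 3204, |d|² = 441.
distance² = |AP|² − (AP·d)²/|d|² = 3204 − 0/441 = 3204, so the distance is 6√89.

6√89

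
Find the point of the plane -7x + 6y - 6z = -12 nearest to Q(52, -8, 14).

n = (-7, 6, -6), |n|² = 121, and n·Q − (-12) = -484.
t = -484/121 = -4, so the foot is Q − t·n = (52, -8, 14) − (-4)·(-7, 6, -6) = (24, 16, -10).

(24, 16, -10)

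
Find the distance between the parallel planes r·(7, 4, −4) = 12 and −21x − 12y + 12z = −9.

1

Divide the second equation by -3 to match normals: 7x + 4y − 4z = 3.
With common normal n = (7, 4, −4) (|n| = 9), the distance is |12 − 3|/|n| = 9/9 = 1.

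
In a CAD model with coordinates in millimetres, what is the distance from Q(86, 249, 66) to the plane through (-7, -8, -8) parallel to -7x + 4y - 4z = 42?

9

Parallel planes share the normal n = (-7, 4, -4); since (-7, -8, -8) lies on the plane, its equation is -7x + 4y - 4z = 49.
n = (-7, 4, -4); n·P − 49 = 81; |n| = 9; distance = 81/9 = 9.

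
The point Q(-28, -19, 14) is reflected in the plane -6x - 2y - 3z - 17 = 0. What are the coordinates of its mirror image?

(8, -7, 32)

With n = (-6, -2, -3), the signed offset is (n·Q − 17)/|n|² = 147/49 = 3.
Q' = Q − 2t·n = (-28, -19, 14) − 6·(-6, -2, -3) = (8, -7, 32).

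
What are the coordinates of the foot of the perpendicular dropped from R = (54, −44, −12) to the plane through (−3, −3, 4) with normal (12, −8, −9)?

The perpendicular from R has direction n = (12, −8, −9): r = (54, −44, −12) + t(12, −8, −9).
Substitute into the plane: n·(R + tn) = -48 gives 1108 + 289t = -48, so t = -4.
Foot = (54, −44, −12) + (-4)·(12, −8, −9) = (6, −12, 24).

(6, -12, 24)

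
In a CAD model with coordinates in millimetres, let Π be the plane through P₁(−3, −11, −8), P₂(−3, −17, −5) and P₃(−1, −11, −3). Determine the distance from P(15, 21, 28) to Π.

P₁P₂ = (0, −6, 3) and P₁P₃ = (2, 0, 5), so a normal is n = P₁P₂ × P₁P₃ = (−30, 6, 12).
d = |(-30)·15 + 6·21 + 12·28 − (-72)| / √(900 + 36 + 144) = |84| / (6√30) = 7√30/15.

7√30/15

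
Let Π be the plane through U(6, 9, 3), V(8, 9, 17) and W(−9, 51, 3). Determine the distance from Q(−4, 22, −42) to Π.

1

UV = (2, 0, 14) and UW = (−15, 42, 0), so a normal is n = UV × UW = (−588, −210, 84).
Then n·(−4, 22, −42) − (−5166) = −630.
|n| = √(345744 + 44100 + 7056) = 630, so the distance is |-630|/630 = 1.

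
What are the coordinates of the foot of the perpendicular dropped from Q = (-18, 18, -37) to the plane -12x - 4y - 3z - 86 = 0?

n = (-12, -4, -3), |n|² = 169, and n·Q − 86 = 169.
t = 169/169 = 1, so the foot is Q − t·n = (-18, 18, -37) − 1·(-12, -4, -3) = (-6, 22, -34).

(-6, 22, -34)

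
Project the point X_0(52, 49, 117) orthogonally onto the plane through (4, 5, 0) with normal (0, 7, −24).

(52, 77, 21)

n = (0, 7, −24), |n|² = 625, and n·X_0 − 35 = -2500.
t = -2500/625 = -4, so the foot is X_0 − t·n = (52, 49, 117) − (-4)·(0, 7, −24) = (52, 77, 21).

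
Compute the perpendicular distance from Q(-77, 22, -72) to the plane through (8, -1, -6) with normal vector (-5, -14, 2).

The plane has equation n·(r − (8, -1, -6)) = 0, i.e. n·r = -38.
n = (-5, -14, 2); n·P − (-38) = -29; |n| = 15; distance = 29/15.

29/15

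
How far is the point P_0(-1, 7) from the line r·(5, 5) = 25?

1/√2

d = |5·(-1) + 5·7 − 25| / √(25 + 25) = |5|/(5√2) = 1/√2.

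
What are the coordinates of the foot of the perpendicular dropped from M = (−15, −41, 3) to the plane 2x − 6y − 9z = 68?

(-17, -35, 12)

The perpendicular from M has direction n = (2, −6, −9): r = (−15, −41, 3) + μ(2, −6, −9).
Substitute into the plane: n·(M + μn) = 68 gives 189 + 121μ = 68, so μ = -1.
Foot = (−15, −41, 3) + (-1)·(2, −6, −9) = (−17, −35, 12).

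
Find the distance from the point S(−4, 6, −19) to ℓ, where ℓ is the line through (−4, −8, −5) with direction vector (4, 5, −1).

4√14

Direction vector d = (4, 5, −1).
AP = (0, 14, −14), and AP × d = (56, −56, −56).
|AP × d|² = 9408 and |d|² = 42, so the distance is √(9408/42) = √224 = 4√14.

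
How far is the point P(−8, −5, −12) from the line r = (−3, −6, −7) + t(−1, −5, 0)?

√51

Direction vector d = (−1, −5, 0).
AP = (−5, 1, −5); AP·d = 0, |AP|² = 51, |d|² = 26.
distance² = |AP|² − (AP·d)²/|d|² = 51 − 0/26 = 51, so the distance is √51.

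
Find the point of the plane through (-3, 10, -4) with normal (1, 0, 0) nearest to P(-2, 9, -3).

n = (1, 0, 0), |n|² = 1, and n·P − (-3) = 1.
t = 1/1 = 1, so the foot is P − t·n = (-2, 9, -3) − 1·(1, 0, 0) = (-3, 9, -3).

(-3, 9, -3)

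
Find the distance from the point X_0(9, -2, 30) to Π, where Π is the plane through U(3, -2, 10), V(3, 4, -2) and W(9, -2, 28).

√14/7

UV = (0, 6, -12) and UW = (6, 0, 18), so a normal is n = UV × UW = (108, -72, -36).
n = (108, -72, -36); n·P − 108 = -72; |n| = 36√14; distance = 72/(36√14) = √14/7.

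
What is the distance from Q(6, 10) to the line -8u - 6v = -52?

d = |(-8)·6 + (-6)·10 − (-52)| / √(64 + 36) = |-56|/10 = 28/5.

28/5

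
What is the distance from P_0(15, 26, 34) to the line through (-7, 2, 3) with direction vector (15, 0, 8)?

Direction vector d = (15, 0, 8).
AP = (22, 24, 31); AP·d = 578, |AP|² = 2021, |d|² = 289.
distance² = |AP|² − (AP·d)²/|d|² = 2021 − 334084/289 = 865, so the distance is √865.

√865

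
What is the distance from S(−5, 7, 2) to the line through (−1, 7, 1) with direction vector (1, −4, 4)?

√17

Direction vector d = (1, −4, 4).
AP = (−4, 0, 1); AP·d = 0, |AP|² = 17, |d|² = 33.
distance² = |AP|² − (AP·d)²/|d|² = 17 − 0/33 = 17, so the distance is √17.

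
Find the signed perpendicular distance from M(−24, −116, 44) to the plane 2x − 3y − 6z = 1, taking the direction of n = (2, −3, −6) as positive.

n·M − 1 = 35.
|n| = 7, so the signed distance is 35/7 = 5.

5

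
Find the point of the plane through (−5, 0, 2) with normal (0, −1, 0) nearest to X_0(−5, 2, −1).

(-5, 0, -1)

The perpendicular from X_0 has direction n = (0, −1, 0): r = (−5, 2, −1) + μ(0, −1, 0).
Substitute into the plane: n·(X_0 + μn) = 0 gives -2 + 1μ = 0, so μ = 2.
Foot = (−5, 2, −1) + 2·(0, −1, 0) = (−5, 0, −1).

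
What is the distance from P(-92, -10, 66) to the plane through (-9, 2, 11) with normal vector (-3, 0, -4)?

29/5

The plane has equation n·(r − (-9, 2, 11)) = 0, i.e. n·r = -17.
n = (-3, 0, -4); n·P − (-17) = 29; |n| = 5; distance = 29/5.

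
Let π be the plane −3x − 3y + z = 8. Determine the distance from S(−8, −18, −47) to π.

n = (−3, −3, 1); n·P − 8 = 23; |n| = √19; distance = 23/√19.

23√19/19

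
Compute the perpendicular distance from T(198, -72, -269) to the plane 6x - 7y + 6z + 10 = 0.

n = (6, -7, 6); n·P − (-10) = 88; |n| = 11; distance = 88/11 = 8.

8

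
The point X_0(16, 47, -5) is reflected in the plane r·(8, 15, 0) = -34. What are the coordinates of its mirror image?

With n = (8, 15, 0), the signed offset is (n·X_0 − (-34))/|n|² = 867/289 = 3.
X_0' = X_0 − 2t·n = (16, 47, -5) − 6·(8, 15, 0) = (-32, -43, -5).

(-32, -43, -5)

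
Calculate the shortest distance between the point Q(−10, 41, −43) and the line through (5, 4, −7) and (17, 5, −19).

A direction vector is d = (12, 1, −12).
AP = (−15, 37, −36), and AP × d = (−408, −612, −459).
|AP × d|² = 751689 and |d|² = 289, so the distance is √(751689/289) = √2601 = 51.

51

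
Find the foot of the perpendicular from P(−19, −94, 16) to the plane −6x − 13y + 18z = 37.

n = (−6, −13, 18), |n|² = 529, and n·P − 37 = 1587.
t = 1587/529 = 3, so the foot is P − t·n = (−19, −94, 16) − 3·(−6, −13, 18) = (−1, −55, −38).

(-1, -55, -38)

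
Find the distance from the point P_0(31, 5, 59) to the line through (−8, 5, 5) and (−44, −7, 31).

3√493

A direction vector is d = (−36, −12, 26).
AP = (39, 0, 54), and AP × d = (648, −2958, −468).
|AP × d|² = 9388692 and |d|² = 2116, so the distance is √(9388692/2116) = √4437 = 3√493.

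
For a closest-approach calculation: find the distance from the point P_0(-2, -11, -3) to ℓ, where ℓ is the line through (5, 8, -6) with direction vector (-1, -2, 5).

Direction vector d = (-1, -2, 5).
AP = (-7, -19, 3); AP·d = 60, |AP|² = 419, |d|² = 30.
distance² = |AP|² − (AP·d)²/|d|² = 419 − 3600/30 = 299, so the distance is √299.

√299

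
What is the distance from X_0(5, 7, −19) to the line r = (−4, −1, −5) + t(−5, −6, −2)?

Direction vector d = (−5, −6, −2).
AP = (9, 8, −14), and AP × d = (−100, 88, −14).
|AP × d|² = 17940 and |d|² = 65, so the distance is √(17940/65) = √276 = 2√69.

2√69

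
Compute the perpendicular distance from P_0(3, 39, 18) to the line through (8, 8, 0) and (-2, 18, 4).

A direction vector is d = (-10, 10, 4).
AP = (-5, 31, 18); AP·d = 432, |AP|² = 1310, |d|² = 216.
distance² = |AP|² − (AP·d)²/|d|² = 1310 − 186624/216 = 446, so the distance is √446.

√446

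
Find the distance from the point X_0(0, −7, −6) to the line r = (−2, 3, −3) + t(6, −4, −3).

2√13

Direction vector d = (6, −4, −3).
AP = (2, −10, −3); AP·d = 61, |AP|² = 113, |d|² = 61.
distance² = |AP|² − (AP·d)²/|d|² = 113 − 3721/61 = 52, so the distance is 2√13.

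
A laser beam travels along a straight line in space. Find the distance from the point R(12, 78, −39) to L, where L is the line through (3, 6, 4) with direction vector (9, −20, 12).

Direction vector d = (9, −20, 12).
AP = (9, 72, −43), and AP × d = (4, −495, −828).
|AP × d|² = 930625 and |d|² = 625, so the distance is √(930625/625) = √1489.

√1489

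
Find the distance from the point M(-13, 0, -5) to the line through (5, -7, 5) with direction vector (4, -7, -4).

Direction vector d = (4, -7, -4).
AP = (-18, 7, -10); AP·d = -81, |AP|² = 473, |d|² = 81.
distance² = |AP|² − (AP·d)²/|d|² = 473 − 6561/81 = 392, so the distance is 14√2.

14√2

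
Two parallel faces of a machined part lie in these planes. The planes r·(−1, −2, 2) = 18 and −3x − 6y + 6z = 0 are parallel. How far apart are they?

Divide the second equation by 3 to match normals: −x − 2y + 2z = 0.
Both planes have normal n = (−1, −2, 2), |n| = 3. Any point on the first plane is at distance |0 − 18|/|n| = 18/3 = 6 from the second.

6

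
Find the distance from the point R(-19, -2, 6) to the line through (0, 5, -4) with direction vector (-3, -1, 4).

√94

Direction vector d = (-3, -1, 4).
AP = (-19, -7, 10); AP·d = 104, |AP|² = 510, |d|² = 26.
distance² = |AP|² − (AP·d)²/|d|² = 510 − 10816/26 = 94, so the distance is √94.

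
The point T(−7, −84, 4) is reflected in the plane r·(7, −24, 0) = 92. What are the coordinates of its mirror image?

n = (7, −24, 0), |n|² = 625, n·T − 92 = 1875, so t = 1875/625 = 3.
Foot F = T − 3·n = (−28, −12, 4); the reflection is 2F − T = (−49, 60, 4).

(-49, 60, 4)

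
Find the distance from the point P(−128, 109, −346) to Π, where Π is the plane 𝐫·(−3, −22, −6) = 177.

5

Normal vector n = (−3, −22, −6), and n·(−128, 109, −346) − 177 = −115.
|n| = √(9 + 484 + 36) = 23, so the distance is |-115|/23 = 5.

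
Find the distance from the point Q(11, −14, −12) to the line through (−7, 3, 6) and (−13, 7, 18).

3√17

A direction vector is d = (−6, 4, 12).
AP = (18, −17, −18), and AP × d = (−132, −108, −30).
|AP × d|² = 29988 and |d|² = 196, so the distance is √(29988/196) = √153 = 3√17.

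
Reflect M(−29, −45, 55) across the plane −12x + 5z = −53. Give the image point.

n = (−12, 0, 5), |n|² = 169, n·M − (-53) = 676, so t = 676/169 = 4.
Foot F = M − 4·n = (19, −45, 35); the reflection is 2F − M = (67, −45, 15).

(67, -45, 15)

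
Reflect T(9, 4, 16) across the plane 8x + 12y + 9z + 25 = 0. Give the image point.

n = (8, 12, 9), |n|² = 289, n·T − (-25) = 289, so t = 289/289 = 1.
Foot F = T − 1·n = (1, -8, 7); the reflection is 2F − T = (-7, -20, -2).

(-7, -20, -2)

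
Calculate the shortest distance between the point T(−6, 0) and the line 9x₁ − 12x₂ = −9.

3

d = |9·(-6) + (-12)·0 − (-9)| / √(81 + 144) = |-45|/15 = 3.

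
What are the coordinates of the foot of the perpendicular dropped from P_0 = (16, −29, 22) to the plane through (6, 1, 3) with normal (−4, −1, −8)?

The perpendicular from P_0 has direction n = (−4, −1, −8): r = (16, −29, 22) + λ(−4, −1, −8).
Substitute into the plane: n·(P_0 + λn) = -49 gives -211 + 81λ = -49, so λ = 2.
Foot = (16, −29, 22) + 2·(−4, −1, −8) = (8, −31, 6).

(8, -31, 6)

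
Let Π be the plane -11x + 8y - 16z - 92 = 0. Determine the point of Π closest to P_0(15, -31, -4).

n = (-11, 8, -16), |n|² = 441, and n·P_0 − 92 = -441.
t = -441/441 = -1, so the foot is P_0 − t·n = (15, -31, -4) − (-1)·(-11, 8, -16) = (4, -23, -20).

(4, -23, -20)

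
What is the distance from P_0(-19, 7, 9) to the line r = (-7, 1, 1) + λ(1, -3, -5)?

2√26

Direction vector d = (1, -3, -5).
AP = (-12, 6, 8); AP·d = -70, |AP|² = 244, |d|² = 35.
distance² = |AP|² − (AP·d)²/|d|² = 244 − 4900/35 = 104, so the distance is 2√26.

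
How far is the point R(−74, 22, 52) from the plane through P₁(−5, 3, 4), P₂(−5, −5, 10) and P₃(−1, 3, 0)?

27√41/41

P₁P₂ = (0, −8, 6) and P₁P₃ = (4, 0, −4), so a normal is n = P₁P₂ × P₁P₃ = (32, 24, 32).
n = (32, 24, 32); n·P − 40 = -216; |n| = 8√41; distance = 216/(8√41) = 27/√41.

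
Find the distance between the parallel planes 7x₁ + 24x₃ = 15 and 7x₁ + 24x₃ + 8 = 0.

23/25

Both planes have normal n = (7, 0, 24), |n| = 25. Any point on the first plane is at distance |(-8) − 15|/|n| = 23/25 from the second.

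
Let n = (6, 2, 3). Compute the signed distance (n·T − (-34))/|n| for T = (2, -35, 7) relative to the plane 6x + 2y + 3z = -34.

-3/7

n·T − (-34) = -3.
|n| = 7, so the signed distance is -3/7.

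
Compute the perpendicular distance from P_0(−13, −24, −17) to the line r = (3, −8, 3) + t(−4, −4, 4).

12√6

Direction vector d = (−4, −4, 4).
AP = (−16, −16, −20); AP·d = 48, |AP|² = 912, |d|² = 48.
distance² = |AP|² − (AP·d)²/|d|² = 912 − 2304/48 = 864, so the distance is 12√6.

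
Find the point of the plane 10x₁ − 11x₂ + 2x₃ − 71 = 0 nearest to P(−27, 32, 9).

The perpendicular from P has direction n = (10, −11, 2): r = (−27, 32, 9) + λ(10, −11, 2).
Substitute into the plane: n·(P + λn) = 71 gives -604 + 225λ = 71, so λ = 3.
Foot = (−27, 32, 9) + 3·(10, −11, 2) = (3, −1, 15).

(3, -1, 15)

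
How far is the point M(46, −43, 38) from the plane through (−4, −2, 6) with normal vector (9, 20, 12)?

14/25

The plane has equation n·(r − (−4, −2, 6)) = 0, i.e. n·r = -4.
Then n·(46, −43, 38) − (−4) = 14.
|n| = √(81 + 400 + 144) = 25, so the distance is |14|/25 = 14/25.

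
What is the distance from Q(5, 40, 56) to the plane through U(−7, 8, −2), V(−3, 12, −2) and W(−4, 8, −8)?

UV = (4, 4, 0) and UW = (3, 0, −6), so a normal is n = UV × UW = (−24, 24, −12).
Then n·(5, 40, 56) − 384 = −216.
|n| = √(576 + 576 + 144) = 36, so the distance is |-216|/36 = 6.

6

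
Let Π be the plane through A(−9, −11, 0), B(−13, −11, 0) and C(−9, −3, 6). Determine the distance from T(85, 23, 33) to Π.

6

AB = (−4, 0, 0) and AC = (0, 8, 6), so a normal is n = AB × AC = (0, 24, −32).
Then n·(85, 23, 33) − (−264) = −240.
|n| = √(0 + 576 + 1024) = 40, so the distance is |-240|/40 = 6.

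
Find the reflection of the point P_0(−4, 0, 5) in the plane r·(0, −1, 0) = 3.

(-4, -6, 5)

n = (0, −1, 0), |n|² = 1, n·P_0 − 3 = -3, so t = -3/1 = -3.
Foot F = P_0 − (-3)·n = (−4, −3, 5); the reflection is 2F − P_0 = (−4, −6, 5).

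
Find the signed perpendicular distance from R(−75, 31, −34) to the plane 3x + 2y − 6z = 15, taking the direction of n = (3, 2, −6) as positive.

26/7

n·R − 15 = 26.
|n| = 7, so the signed distance is 26/7.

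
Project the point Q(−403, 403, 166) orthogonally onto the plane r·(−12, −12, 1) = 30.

The perpendicular from Q has direction n = (−12, −12, 1): r = (−403, 403, 166) + λ(−12, −12, 1).
Substitute into the plane: n·(Q + λn) = 30 gives 166 + 289λ = 30, so λ = -8/17.
Foot = (−403, 403, 166) + (-8/17)·(−12, −12, 1) = (−6755/17, 6947/17, 2814/17).

(-6755/17, 6947/17, 2814/17)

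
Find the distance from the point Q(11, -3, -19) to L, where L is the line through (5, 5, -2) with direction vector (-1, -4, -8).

√65

Direction vector d = (-1, -4, -8).
AP = (6, -8, -17); AP·d = 162, |AP|² = 389, |d|² = 81.
distance² = |AP|² − (AP·d)²/|d|² = 389 − 26244/81 = 65, so the distance is √65.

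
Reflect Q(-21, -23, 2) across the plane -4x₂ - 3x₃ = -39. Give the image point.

(-21, 17, 32)

n = (0, -4, -3), |n|² = 25, n·Q − (-39) = 125, so t = 125/25 = 5.
Foot F = Q − 5·n = (-21, -3, 17); the reflection is 2F − Q = (-21, 17, 32).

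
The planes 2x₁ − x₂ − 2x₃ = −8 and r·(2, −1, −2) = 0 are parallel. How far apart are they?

With common normal n = (2, −1, −2) (|n| = 3), the distance is |(-8) − 0|/|n| = 8/3.

8/3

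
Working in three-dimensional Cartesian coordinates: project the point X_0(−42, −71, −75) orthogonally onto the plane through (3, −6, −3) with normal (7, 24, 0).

The perpendicular from X_0 has direction n = (7, 24, 0): r = (−42, −71, −75) + μ(7, 24, 0).
Substitute into the plane: n·(X_0 + μn) = -123 gives -1998 + 625μ = -123, so μ = 3.
Foot = (−42, −71, −75) + 3·(7, 24, 0) = (−21, 1, −75).

(-21, 1, -75)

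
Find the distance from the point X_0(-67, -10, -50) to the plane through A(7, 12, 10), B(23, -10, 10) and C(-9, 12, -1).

10/7

AB = (16, -22, 0) and AC = (-16, 0, -11), so a normal is n = AB × AC = (242, 176, -352).
Then n·(-67, -10, -50) - 286 = -660.
|n| = √(58564 + 30976 + 123904) = 462, so the distance is |-660|/462 = 10/7.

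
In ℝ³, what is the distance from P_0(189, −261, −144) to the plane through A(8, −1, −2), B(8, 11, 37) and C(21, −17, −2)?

AB = (0, 12, 39) and AC = (13, −16, 0), so a normal is n = AB × AC = (624, 507, −156).
n = (624, 507, −156); n·P − 4797 = 3276; |n| = 819; distance = 3276/819 = 4.

4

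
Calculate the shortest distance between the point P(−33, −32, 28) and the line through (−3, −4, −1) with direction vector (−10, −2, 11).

Direction vector d = (−10, −2, 11).
AP = (−30, −28, 29), and AP × d = (−250, 40, −220).
|AP × d|² = 112500 and |d|² = 225, so the distance is √(112500/225) = √500 = 10√5.

10√5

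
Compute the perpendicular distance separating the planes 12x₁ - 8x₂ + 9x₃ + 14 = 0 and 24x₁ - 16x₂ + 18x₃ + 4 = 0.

Divide the second equation by 2 to match normals: 12x₁ - 8x₂ + 9x₃ = -2.
Both planes have normal n = (12, -8, 9), |n| = 17. Any point on the first plane is at distance |(-2) − (-14)|/|n| = 12/17 from the second.

12/17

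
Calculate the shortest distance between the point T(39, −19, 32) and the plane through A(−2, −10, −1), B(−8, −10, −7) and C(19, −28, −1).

15/11

AB = (−6, 0, −6) and AC = (21, −18, 0), so a normal is n = AB × AC = (−108, −126, 108).
d = |(-108)·39 + (-126)·(-19) + 108·32 − 1368| / √(11664 + 15876 + 11664) = |270| / 198 = 15/11.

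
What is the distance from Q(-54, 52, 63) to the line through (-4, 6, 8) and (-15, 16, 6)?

3√449

A direction vector is d = (-11, 10, -2).
AP = (-50, 46, 55); AP·d = 900, |AP|² = 7641, |d|² = 225.
distance² = |AP|² − (AP·d)²/|d|² = 7641 − 810000/225 = 4041, so the distance is 3√449.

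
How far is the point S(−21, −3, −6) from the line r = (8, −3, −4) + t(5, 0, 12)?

26

Direction vector d = (5, 0, 12).
AP = (−29, 0, −2), and AP × d = (0, 338, 0).
|AP × d|² = 114244 and |d|² = 169, so the distance is √(114244/169) = √676 = 26.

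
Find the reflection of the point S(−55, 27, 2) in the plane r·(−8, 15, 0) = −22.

(-7, -63, 2)

n = (−8, 15, 0), |n|² = 289, n·S − (-22) = 867, so t = 867/289 = 3.
Foot F = S − 3·n = (−31, −18, 2); the reflection is 2F − S = (−7, −63, 2).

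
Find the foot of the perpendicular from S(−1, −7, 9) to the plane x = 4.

(4, -7, 9)

n = (1, 0, 0), |n|² = 1, and n·S − 4 = -5.
t = -5/1 = -5, so the foot is S − t·n = (−1, −7, 9) − (-5)·(1, 0, 0) = (4, −7, 9).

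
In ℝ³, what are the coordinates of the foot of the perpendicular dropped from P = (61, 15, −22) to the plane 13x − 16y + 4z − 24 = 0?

n = (13, −16, 4), |n|² = 441, and n·P − 24 = 441.
t = 441/441 = 1, so the foot is P − t·n = (61, 15, −22) − 1·(13, −16, 4) = (48, 31, −26).

(48, 31, -26)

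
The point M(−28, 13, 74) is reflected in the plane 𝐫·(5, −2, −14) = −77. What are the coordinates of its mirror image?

(22, -7, -66)

With n = (5, −2, −14), the signed offset is (n·M − (-77))/|n|² = -1125/225 = -5.
M' = M − 2t·n = (−28, 13, 74) − (-10)·(5, −2, −14) = (22, −7, −66).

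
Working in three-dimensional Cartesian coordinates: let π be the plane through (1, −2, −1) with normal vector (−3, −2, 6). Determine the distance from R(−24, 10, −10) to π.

The plane has equation n·(r − (1, −2, −1)) = 0, i.e. n·r = -5.
n = (−3, −2, 6); n·P − (-5) = -3; |n| = 7; distance = 3/7.

3/7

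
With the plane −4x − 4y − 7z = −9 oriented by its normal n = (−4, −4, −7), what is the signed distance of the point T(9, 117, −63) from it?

n·T − (-9) = -54.
|n| = 9, so the signed distance is -54/9 = -6.

-6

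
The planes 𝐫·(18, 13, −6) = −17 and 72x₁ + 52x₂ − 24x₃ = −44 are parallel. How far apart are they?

6/23

Divide the second equation by 4 to match normals: 18x₁ + 13x₂ − 6x₃ = -11.
Both planes have normal n = (18, 13, −6), |n| = 23. Any point on the first plane is at distance |(-11) − (-17)|/|n| = 6/23 from the second.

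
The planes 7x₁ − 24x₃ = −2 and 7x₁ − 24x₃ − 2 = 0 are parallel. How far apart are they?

4/25

With common normal n = (7, 0, −24) (|n| = 25), the distance is |(-2) − 2|/|n| = 4/25.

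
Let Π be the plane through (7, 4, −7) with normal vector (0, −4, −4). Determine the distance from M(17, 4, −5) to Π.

The plane has equation n·(r − (7, 4, −7)) = 0, i.e. n·r = 12.
n = (0, −4, −4); n·P − 12 = -8; |n| = 4√2; distance = 8/(4√2) = √2.

√2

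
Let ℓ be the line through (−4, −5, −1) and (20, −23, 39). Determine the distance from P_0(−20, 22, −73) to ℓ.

A direction vector is d = (24, −18, 40).
AP = (−16, 27, −72); AP·d = -3750, |AP|² = 6169, |d|² = 2500.
distance² = |AP|² − (AP·d)²/|d|² = 6169 − 14062500/2500 = 544, so the distance is 4√34.

4√34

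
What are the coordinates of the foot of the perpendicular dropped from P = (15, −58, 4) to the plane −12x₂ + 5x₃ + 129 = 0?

(15, 2, -21)

n = (0, −12, 5), |n|² = 169, and n·P − (-129) = 845.
t = 845/169 = 5, so the foot is P − t·n = (15, −58, 4) − 5·(0, −12, 5) = (15, 2, −21).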